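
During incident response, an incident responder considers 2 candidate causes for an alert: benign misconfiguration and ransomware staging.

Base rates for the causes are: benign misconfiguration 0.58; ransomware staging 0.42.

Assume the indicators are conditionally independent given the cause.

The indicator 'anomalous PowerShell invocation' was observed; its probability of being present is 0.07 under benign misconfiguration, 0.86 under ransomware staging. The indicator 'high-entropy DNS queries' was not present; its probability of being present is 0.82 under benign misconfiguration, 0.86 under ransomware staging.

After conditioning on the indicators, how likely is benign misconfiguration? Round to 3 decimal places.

0.126

Multiply each prior by the joint likelihood of the indicator pattern (using 1 − P(present | H) for each absent indicator):
  benign misconfiguration: 0.58 × 0.07 × (1 − 0.82) = 0.007308
  ransomware staging: 0.42 × 0.86 × (1 − 0.86) = 0.050568
Marginal likelihood of the evidence = 0.057876.
P(benign misconfiguration | evidence) = 0.007308 / 0.057876 ≈ 0.126.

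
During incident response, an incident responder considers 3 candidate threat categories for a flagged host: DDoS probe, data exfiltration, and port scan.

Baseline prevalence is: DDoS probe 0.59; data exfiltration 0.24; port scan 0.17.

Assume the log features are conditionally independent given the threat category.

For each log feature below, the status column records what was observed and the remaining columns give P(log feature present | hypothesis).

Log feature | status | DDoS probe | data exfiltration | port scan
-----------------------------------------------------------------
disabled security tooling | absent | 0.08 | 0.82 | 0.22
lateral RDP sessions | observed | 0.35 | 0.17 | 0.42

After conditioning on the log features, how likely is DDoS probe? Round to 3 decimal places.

For each hypothesis, the unnormalized posterior weight is prior × product of the log feature likelihoods (using 1 − P(present | H) for each absent log feature):
  DDoS probe: 0.59 × (1 − 0.08) × 0.35 = 0.18998
  data exfiltration: 0.24 × (1 − 0.82) × 0.17 = 0.007344
  port scan: 0.17 × (1 − 0.22) × 0.42 = 0.055692
Normalizing constant Z = 0.18998 + 0.007344 + 0.055692 = 0.25302.
P(DDoS probe | evidence) = 0.18998 / 0.25302 ≈ 0.751.

0.751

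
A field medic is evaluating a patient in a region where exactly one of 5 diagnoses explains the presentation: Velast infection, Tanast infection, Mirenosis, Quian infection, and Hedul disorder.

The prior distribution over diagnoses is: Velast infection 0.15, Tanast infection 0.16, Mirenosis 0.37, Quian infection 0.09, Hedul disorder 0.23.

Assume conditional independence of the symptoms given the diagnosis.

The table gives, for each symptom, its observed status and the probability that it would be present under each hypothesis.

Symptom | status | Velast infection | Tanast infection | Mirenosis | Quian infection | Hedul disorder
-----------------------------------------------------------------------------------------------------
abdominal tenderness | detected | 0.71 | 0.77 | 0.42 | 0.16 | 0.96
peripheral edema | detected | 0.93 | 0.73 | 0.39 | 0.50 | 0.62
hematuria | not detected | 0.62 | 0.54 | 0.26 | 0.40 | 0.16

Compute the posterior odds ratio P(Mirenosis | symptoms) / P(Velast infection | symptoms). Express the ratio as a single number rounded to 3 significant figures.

The normalizing constant cancels in an odds ratio, so compute prior × likelihood for the two hypotheses only (using 1 − P(present | H) for each absent symptom):
  Mirenosis: 0.37 × 0.42 × 0.39 × (1 − 0.26) = 0.044848
  Velast infection: 0.15 × 0.71 × 0.93 × (1 − 0.62) = 0.037637
Odds(Mirenosis : Velast infection) = 0.044848 / 0.037637 ≈ 1.19.

1.19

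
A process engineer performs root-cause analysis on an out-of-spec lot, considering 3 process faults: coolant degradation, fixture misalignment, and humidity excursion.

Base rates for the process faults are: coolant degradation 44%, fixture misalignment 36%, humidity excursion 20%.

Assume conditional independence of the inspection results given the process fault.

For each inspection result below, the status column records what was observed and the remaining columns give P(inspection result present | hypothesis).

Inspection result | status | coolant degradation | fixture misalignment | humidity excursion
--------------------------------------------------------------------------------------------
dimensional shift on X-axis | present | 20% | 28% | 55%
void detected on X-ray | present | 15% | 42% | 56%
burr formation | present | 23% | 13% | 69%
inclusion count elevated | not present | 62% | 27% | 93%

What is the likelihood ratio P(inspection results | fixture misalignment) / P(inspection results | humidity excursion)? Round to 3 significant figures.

Joint likelihood of the inspection result pattern under each hypothesis (using 1 − P(present | H) for each absent inspection result):
  fixture misalignment: 0.28 × 0.42 × 0.13 × (1 − 0.27) = 0.01116
  humidity excursion: 0.55 × 0.56 × 0.69 × (1 − 0.93) = 0.014876
Bayes factor = 0.01116 / 0.014876 ≈ 0.750

0.750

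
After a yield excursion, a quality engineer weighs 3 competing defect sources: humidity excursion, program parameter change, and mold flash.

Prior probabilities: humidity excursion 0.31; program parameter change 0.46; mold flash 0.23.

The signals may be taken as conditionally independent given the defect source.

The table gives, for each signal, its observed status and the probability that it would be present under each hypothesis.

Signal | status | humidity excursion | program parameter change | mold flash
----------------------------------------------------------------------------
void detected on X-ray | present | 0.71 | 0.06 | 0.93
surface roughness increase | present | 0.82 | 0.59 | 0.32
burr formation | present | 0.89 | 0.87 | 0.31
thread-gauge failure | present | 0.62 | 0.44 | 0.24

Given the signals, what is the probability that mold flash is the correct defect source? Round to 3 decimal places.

By Bayes' rule with conditional independence, the unnormalized weight for each hypothesis is prior × ∏ likelihoods:
  humidity excursion: 0.31 × 0.71 × 0.82 × 0.89 × 0.62 = 0.09959
  program parameter change: 0.46 × 0.06 × 0.59 × 0.87 × 0.44 = 0.0062335
  mold flash: 0.23 × 0.93 × 0.32 × 0.31 × 0.24 = 0.0050925
Marginal likelihood of the evidence = 0.11092.
P(mold flash | evidence) = 0.0050925 / 0.11092 ≈ 0.046.

0.046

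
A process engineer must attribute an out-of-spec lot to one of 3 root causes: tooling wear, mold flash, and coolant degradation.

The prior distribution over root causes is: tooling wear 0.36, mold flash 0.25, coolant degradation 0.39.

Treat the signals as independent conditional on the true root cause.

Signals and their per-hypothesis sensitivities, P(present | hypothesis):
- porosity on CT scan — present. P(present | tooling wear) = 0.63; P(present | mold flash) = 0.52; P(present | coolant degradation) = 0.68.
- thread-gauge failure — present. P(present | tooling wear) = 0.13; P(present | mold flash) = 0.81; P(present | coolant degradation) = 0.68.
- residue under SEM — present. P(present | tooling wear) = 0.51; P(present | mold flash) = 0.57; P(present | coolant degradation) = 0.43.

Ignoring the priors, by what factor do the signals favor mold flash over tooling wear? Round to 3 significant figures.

5.75

Take the product of per-signal likelihoods under each hypothesis, then divide.
  mold flash: 0.52 × 0.81 × 0.57 = 0.24008
  tooling wear: 0.63 × 0.13 × 0.51 = 0.041769
Bayes factor = 0.24008 / 0.041769 ≈ 5.75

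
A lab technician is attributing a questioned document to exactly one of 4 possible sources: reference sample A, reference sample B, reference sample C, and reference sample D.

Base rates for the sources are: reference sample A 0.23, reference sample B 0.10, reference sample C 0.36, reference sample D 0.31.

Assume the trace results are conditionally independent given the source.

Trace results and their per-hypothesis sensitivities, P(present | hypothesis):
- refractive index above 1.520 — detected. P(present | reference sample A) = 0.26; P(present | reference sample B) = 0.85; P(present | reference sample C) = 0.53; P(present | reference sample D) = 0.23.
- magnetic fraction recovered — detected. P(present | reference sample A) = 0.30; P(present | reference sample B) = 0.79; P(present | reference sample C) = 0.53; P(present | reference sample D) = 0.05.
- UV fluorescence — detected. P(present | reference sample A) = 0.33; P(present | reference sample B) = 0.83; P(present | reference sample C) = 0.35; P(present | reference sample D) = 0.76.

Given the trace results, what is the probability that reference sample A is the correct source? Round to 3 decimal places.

By Bayes' rule with conditional independence, the unnormalized weight for each hypothesis is prior × ∏ likelihoods:
  reference sample A: 0.23 × 0.26 × 0.30 × 0.33 = 0.0059202
  reference sample B: 0.10 × 0.85 × 0.79 × 0.83 = 0.055734
  reference sample C: 0.36 × 0.53 × 0.53 × 0.35 = 0.035393
  reference sample D: 0.31 × 0.23 × 0.05 × 0.76 = 0.0027094
Marginal likelihood of the evidence = 0.099757.
P(reference sample A | evidence) = 0.0059202 / 0.099757 ≈ 0.059.

0.059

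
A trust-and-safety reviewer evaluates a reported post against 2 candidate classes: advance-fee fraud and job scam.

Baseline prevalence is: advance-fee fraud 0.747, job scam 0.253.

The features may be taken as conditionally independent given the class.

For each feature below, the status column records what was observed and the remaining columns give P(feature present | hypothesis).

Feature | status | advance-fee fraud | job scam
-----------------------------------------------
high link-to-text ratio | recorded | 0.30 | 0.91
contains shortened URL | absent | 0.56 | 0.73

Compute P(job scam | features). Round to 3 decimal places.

For each hypothesis, the unnormalized posterior weight is prior × product of the feature likelihoods (using 1 − P(present | H) for each absent feature):
  advance-fee fraud: 0.747 × 0.30 × (1 − 0.56) = 0.098604
  job scam: 0.253 × 0.91 × (1 − 0.73) = 0.062162
The unnormalized weights sum to 0.16077.
P(job scam | evidence) = 0.062162 / 0.16077 ≈ 0.387.

0.387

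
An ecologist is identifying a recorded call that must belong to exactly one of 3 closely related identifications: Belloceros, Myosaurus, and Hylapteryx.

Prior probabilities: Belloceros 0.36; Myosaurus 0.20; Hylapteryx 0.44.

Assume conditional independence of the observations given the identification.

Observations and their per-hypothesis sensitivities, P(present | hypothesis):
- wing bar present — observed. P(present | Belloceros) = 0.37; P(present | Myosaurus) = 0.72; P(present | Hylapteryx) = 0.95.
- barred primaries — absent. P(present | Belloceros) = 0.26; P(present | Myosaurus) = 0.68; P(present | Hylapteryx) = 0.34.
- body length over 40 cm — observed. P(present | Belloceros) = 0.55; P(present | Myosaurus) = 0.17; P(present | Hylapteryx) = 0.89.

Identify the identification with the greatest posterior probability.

Hylapteryx

For each hypothesis, the unnormalized posterior weight is prior × product of the observation likelihoods (using 1 − P(present | H) for each absent observation):
  Belloceros: 0.36 × 0.37 × (1 − 0.26) × 0.55 = 0.054212
  Myosaurus: 0.20 × 0.72 × (1 − 0.68) × 0.17 = 0.0078336
  Hylapteryx: 0.44 × 0.95 × (1 − 0.34) × 0.89 = 0.24553
Normalizing constant Z = 0.054212 + 0.0078336 + 0.24553 = 0.30758.
P(Belloceros | evidence) ≈ 0.054212 / 0.30758 ≈ 0.176
P(Myosaurus | evidence) ≈ 0.0078336 / 0.30758 ≈ 0.025
P(Hylapteryx | evidence) ≈ 0.24553 / 0.30758 ≈ 0.798
The largest is 0.798, so Hylapteryx is most probable.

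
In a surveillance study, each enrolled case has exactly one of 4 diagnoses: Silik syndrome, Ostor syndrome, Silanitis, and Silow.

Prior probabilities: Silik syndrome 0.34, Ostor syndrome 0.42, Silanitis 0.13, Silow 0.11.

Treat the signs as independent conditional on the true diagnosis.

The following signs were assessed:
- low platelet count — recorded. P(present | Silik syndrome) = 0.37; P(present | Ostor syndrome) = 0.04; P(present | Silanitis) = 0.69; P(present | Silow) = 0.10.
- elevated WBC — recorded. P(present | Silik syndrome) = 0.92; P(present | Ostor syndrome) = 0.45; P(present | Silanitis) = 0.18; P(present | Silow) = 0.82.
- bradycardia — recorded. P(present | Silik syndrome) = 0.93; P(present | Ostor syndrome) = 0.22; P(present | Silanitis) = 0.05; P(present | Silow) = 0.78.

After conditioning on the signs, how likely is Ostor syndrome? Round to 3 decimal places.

Multiply each prior by the joint likelihood of the sign pattern:
  Silik syndrome: 0.34 × 0.37 × 0.92 × 0.93 = 0.10763
  Ostor syndrome: 0.42 × 0.04 × 0.45 × 0.22 = 0.0016632
  Silanitis: 0.13 × 0.69 × 0.18 × 0.05 = 0.0008073
  Silow: 0.11 × 0.10 × 0.82 × 0.78 = 0.0070356
Normalizing constant Z = 0.10763 + 0.0016632 + 0.0008073 + 0.0070356 = 0.11714.
P(Ostor syndrome | evidence) = 0.0016632 / 0.11714 ≈ 0.014.

0.014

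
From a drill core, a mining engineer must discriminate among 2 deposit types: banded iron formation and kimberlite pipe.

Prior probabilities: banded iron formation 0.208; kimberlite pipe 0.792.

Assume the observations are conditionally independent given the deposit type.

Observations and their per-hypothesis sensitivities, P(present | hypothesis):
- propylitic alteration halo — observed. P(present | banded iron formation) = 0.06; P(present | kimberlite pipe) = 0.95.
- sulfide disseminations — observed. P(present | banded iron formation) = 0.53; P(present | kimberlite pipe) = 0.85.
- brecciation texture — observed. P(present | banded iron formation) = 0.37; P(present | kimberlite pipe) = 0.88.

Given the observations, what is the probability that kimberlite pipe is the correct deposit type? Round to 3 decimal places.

0.996

For each hypothesis, the unnormalized posterior weight is prior × product of the observation likelihoods:
  banded iron formation: 0.208 × 0.06 × 0.53 × 0.37 = 0.0024473
  kimberlite pipe: 0.792 × 0.95 × 0.85 × 0.88 = 0.5628
Normalizing constant Z = 0.0024473 + 0.5628 = 0.56524.
P(kimberlite pipe | evidence) = 0.5628 / 0.56524 ≈ 0.996.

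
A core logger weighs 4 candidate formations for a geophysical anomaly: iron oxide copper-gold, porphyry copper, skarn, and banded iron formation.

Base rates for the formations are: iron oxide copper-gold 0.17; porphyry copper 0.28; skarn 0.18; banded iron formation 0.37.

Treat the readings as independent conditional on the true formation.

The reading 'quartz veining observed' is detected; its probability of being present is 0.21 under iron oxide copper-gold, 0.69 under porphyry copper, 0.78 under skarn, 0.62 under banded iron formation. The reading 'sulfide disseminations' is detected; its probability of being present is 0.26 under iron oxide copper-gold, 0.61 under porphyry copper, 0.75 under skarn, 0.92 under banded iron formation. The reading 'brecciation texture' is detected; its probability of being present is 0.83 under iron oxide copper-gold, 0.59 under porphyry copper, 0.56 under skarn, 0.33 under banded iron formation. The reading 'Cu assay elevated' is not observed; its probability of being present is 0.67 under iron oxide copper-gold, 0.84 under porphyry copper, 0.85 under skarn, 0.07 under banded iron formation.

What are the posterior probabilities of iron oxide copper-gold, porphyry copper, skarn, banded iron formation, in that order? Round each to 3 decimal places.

For each hypothesis, the unnormalized posterior weight is prior × product of the reading likelihoods (using 1 − P(present | H) for each absent reading):
  iron oxide copper-gold: 0.17 × 0.21 × 0.26 × 0.83 × (1 − 0.67) = 0.0025423
  porphyry copper: 0.28 × 0.69 × 0.61 × 0.59 × (1 − 0.84) = 0.011125
  skarn: 0.18 × 0.78 × 0.75 × 0.56 × (1 − 0.85) = 0.0088452
  banded iron formation: 0.37 × 0.62 × 0.92 × 0.33 × (1 − 0.07) = 0.064771
Marginal likelihood of the evidence = 0.087283.
P(iron oxide copper-gold | evidence) = 0.0025423 / 0.087283 ≈ 0.029
P(porphyry copper | evidence) = 0.011125 / 0.087283 ≈ 0.127
P(skarn | evidence) = 0.0088452 / 0.087283 ≈ 0.101
P(banded iron formation | evidence) = 0.064771 / 0.087283 ≈ 0.742

0.029, 0.127, 0.101, 0.742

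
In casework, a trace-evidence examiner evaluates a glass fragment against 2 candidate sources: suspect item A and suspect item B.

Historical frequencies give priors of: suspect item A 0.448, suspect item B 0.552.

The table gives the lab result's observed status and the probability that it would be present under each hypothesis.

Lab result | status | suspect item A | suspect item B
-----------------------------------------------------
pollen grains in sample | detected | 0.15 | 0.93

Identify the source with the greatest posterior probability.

For each hypothesis, the unnormalized posterior weight is prior × likelihood:
  suspect item A: 0.448 × 0.15 = 0.0672
  suspect item B: 0.552 × 0.93 = 0.51336
Marginal likelihood of the evidence = 0.58056.
P(suspect item A | evidence) ≈ 0.0672 / 0.58056 ≈ 0.116
P(suspect item B | evidence) ≈ 0.51336 / 0.58056 ≈ 0.884
The largest is 0.884, so suspect item B is most probable.

suspect item B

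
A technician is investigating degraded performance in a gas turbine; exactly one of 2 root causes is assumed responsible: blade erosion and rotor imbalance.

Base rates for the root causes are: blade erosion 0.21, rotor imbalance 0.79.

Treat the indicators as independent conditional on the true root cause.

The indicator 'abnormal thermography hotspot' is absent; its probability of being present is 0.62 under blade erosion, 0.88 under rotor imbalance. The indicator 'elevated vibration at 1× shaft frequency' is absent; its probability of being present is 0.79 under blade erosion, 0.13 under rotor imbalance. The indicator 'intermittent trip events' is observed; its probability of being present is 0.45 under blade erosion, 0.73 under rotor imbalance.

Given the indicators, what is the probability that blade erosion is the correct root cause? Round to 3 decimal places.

Multiply each prior by the joint likelihood of the indicator pattern (using 1 − P(present | H) for each absent indicator):
  blade erosion: 0.21 × (1 − 0.62) × (1 − 0.79) × 0.45 = 0.0075411
  rotor imbalance: 0.79 × (1 − 0.88) × (1 − 0.13) × 0.73 = 0.060207
Marginal likelihood of the evidence = 0.067749.
P(blade erosion | evidence) = 0.0075411 / 0.067749 ≈ 0.111.

0.111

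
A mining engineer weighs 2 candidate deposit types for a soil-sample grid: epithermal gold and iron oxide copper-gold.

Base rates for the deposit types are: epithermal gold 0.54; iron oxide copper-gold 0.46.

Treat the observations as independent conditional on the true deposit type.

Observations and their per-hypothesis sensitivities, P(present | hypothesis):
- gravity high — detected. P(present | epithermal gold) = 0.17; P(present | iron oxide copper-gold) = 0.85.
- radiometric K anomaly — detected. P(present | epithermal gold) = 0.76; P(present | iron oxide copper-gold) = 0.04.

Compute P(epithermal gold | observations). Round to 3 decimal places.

For each hypothesis, the unnormalized posterior weight is prior × product of the observation likelihoods:
  epithermal gold: 0.54 × 0.17 × 0.76 = 0.069768
  iron oxide copper-gold: 0.46 × 0.85 × 0.04 = 0.01564
Normalizing constant Z = 0.069768 + 0.01564 = 0.085408.
P(epithermal gold | evidence) = 0.069768 / 0.085408 ≈ 0.817.

0.817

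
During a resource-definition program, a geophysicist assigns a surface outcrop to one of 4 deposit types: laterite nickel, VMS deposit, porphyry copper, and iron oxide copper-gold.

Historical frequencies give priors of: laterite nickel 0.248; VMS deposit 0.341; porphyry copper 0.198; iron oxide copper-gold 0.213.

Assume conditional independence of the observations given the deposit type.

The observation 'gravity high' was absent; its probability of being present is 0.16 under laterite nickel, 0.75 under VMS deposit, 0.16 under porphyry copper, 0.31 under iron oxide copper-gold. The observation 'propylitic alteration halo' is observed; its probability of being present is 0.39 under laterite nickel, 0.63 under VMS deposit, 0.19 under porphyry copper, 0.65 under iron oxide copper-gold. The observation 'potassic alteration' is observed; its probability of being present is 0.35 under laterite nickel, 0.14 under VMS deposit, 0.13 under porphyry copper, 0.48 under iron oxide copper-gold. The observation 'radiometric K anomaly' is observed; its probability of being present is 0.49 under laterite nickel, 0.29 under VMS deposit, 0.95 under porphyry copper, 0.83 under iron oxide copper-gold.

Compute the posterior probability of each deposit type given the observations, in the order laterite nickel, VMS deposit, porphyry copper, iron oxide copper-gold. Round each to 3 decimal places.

Multiply each prior by the joint likelihood of the evidence pattern (using 1 − P(present | H) for each absent observation):
  laterite nickel: 0.248 × (1 − 0.16) × 0.39 × 0.35 × 0.49 = 0.013933
  VMS deposit: 0.341 × (1 − 0.75) × 0.63 × 0.14 × 0.29 = 0.0021805
  porphyry copper: 0.198 × (1 − 0.16) × 0.19 × 0.13 × 0.95 = 0.0039027
  iron oxide copper-gold: 0.213 × (1 − 0.31) × 0.65 × 0.48 × 0.83 = 0.038059
Normalizing constant Z = 0.013933 + 0.0021805 + 0.0039027 + 0.038059 = 0.058076.
P(laterite nickel | evidence) = 0.013933 / 0.058076 ≈ 0.240
P(VMS deposit | evidence) = 0.0021805 / 0.058076 ≈ 0.038
P(porphyry copper | evidence) = 0.0039027 / 0.058076 ≈ 0.067
P(iron oxide copper-gold | evidence) = 0.038059 / 0.058076 ≈ 0.655

0.240, 0.038, 0.067, 0.655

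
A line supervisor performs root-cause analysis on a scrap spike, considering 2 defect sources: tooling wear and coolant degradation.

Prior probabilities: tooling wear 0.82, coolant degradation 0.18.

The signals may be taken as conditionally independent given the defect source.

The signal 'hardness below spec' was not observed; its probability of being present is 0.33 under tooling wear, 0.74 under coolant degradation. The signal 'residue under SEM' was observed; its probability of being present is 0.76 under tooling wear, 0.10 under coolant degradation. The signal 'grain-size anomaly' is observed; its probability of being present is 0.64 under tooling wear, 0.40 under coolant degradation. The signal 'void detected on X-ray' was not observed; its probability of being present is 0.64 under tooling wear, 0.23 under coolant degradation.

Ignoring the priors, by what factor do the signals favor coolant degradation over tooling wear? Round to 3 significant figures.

The Bayes factor is the ratio of the joint likelihoods of the signal pattern under the two hypotheses (using 1 − P(present | H) for each absent signal).
  coolant degradation: (1 − 0.74) × 0.10 × 0.40 × (1 − 0.23) = 0.008008
  tooling wear: (1 − 0.33) × 0.76 × 0.64 × (1 − 0.64) = 0.11732
Bayes factor = 0.008008 / 0.11732 ≈ 0.0683

0.0683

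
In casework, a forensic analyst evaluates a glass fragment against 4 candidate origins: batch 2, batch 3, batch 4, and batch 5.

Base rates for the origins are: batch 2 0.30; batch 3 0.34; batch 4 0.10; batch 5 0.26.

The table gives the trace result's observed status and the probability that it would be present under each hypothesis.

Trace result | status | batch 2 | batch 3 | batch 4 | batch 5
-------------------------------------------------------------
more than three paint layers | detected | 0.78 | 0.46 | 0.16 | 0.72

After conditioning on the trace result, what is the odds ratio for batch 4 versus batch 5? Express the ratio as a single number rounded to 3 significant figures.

Unnormalized posterior weight (prior times the trace result likelihood) for each of the two hypotheses:
  batch 4: 0.10 × 0.16 = 0.016
  batch 5: 0.26 × 0.72 = 0.1872
Odds(batch 4 : batch 5) = 0.016 / 0.1872 ≈ 0.0855.

0.0855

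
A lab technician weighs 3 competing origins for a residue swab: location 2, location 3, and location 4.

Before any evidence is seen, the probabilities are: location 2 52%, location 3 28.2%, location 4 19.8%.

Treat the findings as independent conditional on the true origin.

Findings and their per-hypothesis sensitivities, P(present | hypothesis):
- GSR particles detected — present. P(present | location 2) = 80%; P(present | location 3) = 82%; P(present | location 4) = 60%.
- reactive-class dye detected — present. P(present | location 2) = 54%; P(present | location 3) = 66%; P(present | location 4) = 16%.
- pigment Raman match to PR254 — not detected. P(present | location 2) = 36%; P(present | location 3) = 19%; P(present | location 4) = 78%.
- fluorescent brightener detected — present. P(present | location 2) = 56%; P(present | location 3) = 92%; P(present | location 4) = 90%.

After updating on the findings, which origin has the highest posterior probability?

location 3

By Bayes' rule with conditional independence, the unnormalized weight for each hypothesis is prior × ∏ likelihoods (using 1 − P(present | H) for each absent finding):
  location 2: 0.520 × 0.80 × 0.54 × (1 − 0.36) × 0.56 = 0.080511
  location 3: 0.282 × 0.82 × 0.66 × (1 − 0.19) × 0.92 = 0.11373
  location 4: 0.198 × 0.60 × 0.16 × (1 − 0.78) × 0.90 = 0.0037636
Normalizing constant Z = 0.080511 + 0.11373 + 0.0037636 = 0.19801.
P(location 2 | evidence) ≈ 0.080511 / 0.19801 ≈ 0.407
P(location 3 | evidence) ≈ 0.11373 / 0.19801 ≈ 0.574
P(location 4 | evidence) ≈ 0.0037636 / 0.19801 ≈ 0.019
The largest is 0.574, so location 3 is most probable.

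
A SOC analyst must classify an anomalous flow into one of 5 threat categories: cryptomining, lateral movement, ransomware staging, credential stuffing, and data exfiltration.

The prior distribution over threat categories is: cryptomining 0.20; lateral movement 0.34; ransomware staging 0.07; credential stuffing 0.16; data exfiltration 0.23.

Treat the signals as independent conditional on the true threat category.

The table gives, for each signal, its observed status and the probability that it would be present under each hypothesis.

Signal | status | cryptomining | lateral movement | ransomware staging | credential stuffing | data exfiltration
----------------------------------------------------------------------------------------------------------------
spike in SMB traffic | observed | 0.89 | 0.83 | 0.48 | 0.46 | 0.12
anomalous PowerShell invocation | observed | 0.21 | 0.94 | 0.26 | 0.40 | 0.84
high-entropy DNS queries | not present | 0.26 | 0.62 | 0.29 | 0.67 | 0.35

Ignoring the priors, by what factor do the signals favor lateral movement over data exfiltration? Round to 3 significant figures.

Take the product of per-signal likelihoods under each hypothesis (using 1 − P(present | H) for each absent signal), then divide.
  lateral movement: 0.83 × 0.94 × (1 − 0.62) = 0.29648
  data exfiltration: 0.12 × 0.84 × (1 − 0.35) = 0.06552
Bayes factor = 0.29648 / 0.06552 ≈ 4.52

4.52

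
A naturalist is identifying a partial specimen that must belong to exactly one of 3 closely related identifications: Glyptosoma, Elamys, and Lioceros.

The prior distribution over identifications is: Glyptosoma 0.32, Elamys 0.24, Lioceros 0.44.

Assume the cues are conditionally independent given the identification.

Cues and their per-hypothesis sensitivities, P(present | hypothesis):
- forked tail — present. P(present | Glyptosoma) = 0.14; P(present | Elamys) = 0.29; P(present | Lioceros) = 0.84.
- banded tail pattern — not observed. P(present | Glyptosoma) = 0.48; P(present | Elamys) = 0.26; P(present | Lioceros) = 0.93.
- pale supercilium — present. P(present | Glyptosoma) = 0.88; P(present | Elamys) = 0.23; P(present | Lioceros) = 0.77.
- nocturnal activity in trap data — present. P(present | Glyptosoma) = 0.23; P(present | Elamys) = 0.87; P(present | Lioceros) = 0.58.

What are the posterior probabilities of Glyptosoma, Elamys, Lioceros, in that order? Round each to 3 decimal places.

0.177, 0.388, 0.435

For each hypothesis, the unnormalized posterior weight is prior × product of the cue likelihoods (using 1 − P(present | H) for each absent cue):
  Glyptosoma: 0.32 × 0.14 × (1 − 0.48) × 0.88 × 0.23 = 0.0047151
  Elamys: 0.24 × 0.29 × (1 − 0.26) × 0.23 × 0.87 = 0.010306
  Lioceros: 0.44 × 0.84 × (1 − 0.93) × 0.77 × 0.58 = 0.011554
The unnormalized weights sum to 0.026575.
P(Glyptosoma | evidence) = 0.0047151 / 0.026575 ≈ 0.177
P(Elamys | evidence) = 0.010306 / 0.026575 ≈ 0.388
P(Lioceros | evidence) = 0.011554 / 0.026575 ≈ 0.435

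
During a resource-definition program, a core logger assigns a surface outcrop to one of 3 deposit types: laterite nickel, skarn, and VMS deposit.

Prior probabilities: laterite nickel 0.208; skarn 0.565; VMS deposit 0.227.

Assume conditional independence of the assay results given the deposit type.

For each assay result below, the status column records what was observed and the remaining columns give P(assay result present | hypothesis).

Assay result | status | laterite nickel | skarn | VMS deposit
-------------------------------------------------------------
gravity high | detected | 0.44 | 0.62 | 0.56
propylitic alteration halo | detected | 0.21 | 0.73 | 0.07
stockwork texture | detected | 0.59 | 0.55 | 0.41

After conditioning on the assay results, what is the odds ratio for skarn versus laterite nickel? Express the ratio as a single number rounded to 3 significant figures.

Unnormalized posterior weight (prior times the assay result likelihoods) for each of the two hypotheses:
  skarn: 0.565 × 0.62 × 0.73 × 0.55 = 0.14065
  laterite nickel: 0.208 × 0.44 × 0.21 × 0.59 = 0.011339
Odds(skarn : laterite nickel) = 0.14065 / 0.011339 ≈ 12.4.

12.4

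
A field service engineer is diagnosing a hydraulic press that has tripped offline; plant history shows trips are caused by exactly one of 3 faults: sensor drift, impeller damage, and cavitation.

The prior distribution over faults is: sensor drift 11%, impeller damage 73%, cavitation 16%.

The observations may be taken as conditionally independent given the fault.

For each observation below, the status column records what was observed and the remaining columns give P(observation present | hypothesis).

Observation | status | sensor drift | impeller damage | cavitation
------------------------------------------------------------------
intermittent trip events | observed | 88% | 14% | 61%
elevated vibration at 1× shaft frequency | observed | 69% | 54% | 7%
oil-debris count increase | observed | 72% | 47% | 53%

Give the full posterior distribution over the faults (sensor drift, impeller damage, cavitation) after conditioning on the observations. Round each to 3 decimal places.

By Bayes' rule with conditional independence, the unnormalized weight for each hypothesis is prior × ∏ likelihoods:
  sensor drift: 0.11 × 0.88 × 0.69 × 0.72 = 0.04809
  impeller damage: 0.73 × 0.14 × 0.54 × 0.47 = 0.025938
  cavitation: 0.16 × 0.61 × 0.07 × 0.53 = 0.003621
The unnormalized weights sum to 0.07765.
P(sensor drift | evidence) = 0.04809 / 0.07765 ≈ 0.619
P(impeller damage | evidence) = 0.025938 / 0.07765 ≈ 0.334
P(cavitation | evidence) = 0.003621 / 0.07765 ≈ 0.047

0.619, 0.334, 0.047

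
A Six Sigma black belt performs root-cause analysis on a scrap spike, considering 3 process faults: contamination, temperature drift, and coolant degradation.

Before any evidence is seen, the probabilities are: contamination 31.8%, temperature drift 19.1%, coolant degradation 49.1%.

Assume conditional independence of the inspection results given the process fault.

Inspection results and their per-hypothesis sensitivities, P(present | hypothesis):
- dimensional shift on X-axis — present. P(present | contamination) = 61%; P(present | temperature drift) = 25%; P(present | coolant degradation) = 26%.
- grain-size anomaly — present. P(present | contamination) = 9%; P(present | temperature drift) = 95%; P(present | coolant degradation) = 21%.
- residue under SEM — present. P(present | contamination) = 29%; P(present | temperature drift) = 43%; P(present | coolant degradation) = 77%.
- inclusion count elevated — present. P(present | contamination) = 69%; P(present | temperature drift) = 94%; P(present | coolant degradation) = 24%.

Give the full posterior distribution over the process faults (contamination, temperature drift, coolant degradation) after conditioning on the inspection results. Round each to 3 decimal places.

0.130, 0.685, 0.185

For each hypothesis, the unnormalized posterior weight is prior × product of the inspection result likelihoods:
  contamination: 0.318 × 0.61 × 0.09 × 0.29 × 0.69 = 0.0034934
  temperature drift: 0.191 × 0.25 × 0.95 × 0.43 × 0.94 = 0.018336
  coolant degradation: 0.491 × 0.26 × 0.21 × 0.77 × 0.24 = 0.0049542
The unnormalized weights sum to 0.026783.
P(contamination | evidence) = 0.0034934 / 0.026783 ≈ 0.130
P(temperature drift | evidence) = 0.018336 / 0.026783 ≈ 0.685
P(coolant degradation | evidence) = 0.0049542 / 0.026783 ≈ 0.185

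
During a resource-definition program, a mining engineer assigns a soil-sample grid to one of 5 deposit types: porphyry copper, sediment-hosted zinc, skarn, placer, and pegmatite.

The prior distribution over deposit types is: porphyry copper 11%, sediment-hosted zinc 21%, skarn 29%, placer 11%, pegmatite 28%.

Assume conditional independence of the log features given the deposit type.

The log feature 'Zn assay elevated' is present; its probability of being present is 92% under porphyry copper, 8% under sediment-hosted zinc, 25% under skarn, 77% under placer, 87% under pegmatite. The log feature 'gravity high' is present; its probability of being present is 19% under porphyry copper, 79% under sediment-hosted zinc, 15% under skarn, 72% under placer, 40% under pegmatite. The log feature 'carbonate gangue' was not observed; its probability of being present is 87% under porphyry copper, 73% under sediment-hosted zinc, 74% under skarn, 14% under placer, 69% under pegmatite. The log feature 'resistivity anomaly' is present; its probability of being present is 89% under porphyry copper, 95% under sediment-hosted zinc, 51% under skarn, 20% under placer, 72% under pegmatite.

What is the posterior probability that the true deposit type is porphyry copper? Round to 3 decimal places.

By Bayes' rule with conditional independence, the unnormalized weight for each hypothesis is prior × ∏ likelihoods (using 1 − P(present | H) for each absent log feature):
  porphyry copper: 0.11 × 0.92 × 0.19 × (1 − 0.87) × 0.89 = 0.0022247
  sediment-hosted zinc: 0.21 × 0.08 × 0.79 × (1 − 0.73) × 0.95 = 0.0034043
  skarn: 0.29 × 0.25 × 0.15 × (1 − 0.74) × 0.51 = 0.001442
  placer: 0.11 × 0.77 × 0.72 × (1 − 0.14) × 0.20 = 0.010489
  pegmatite: 0.28 × 0.87 × 0.40 × (1 − 0.69) × 0.72 = 0.021749
Normalizing constant Z = 0.0022247 + 0.0034043 + 0.001442 + 0.010489 + 0.021749 = 0.039309.
P(porphyry copper | evidence) = 0.0022247 / 0.039309 ≈ 0.057.

0.057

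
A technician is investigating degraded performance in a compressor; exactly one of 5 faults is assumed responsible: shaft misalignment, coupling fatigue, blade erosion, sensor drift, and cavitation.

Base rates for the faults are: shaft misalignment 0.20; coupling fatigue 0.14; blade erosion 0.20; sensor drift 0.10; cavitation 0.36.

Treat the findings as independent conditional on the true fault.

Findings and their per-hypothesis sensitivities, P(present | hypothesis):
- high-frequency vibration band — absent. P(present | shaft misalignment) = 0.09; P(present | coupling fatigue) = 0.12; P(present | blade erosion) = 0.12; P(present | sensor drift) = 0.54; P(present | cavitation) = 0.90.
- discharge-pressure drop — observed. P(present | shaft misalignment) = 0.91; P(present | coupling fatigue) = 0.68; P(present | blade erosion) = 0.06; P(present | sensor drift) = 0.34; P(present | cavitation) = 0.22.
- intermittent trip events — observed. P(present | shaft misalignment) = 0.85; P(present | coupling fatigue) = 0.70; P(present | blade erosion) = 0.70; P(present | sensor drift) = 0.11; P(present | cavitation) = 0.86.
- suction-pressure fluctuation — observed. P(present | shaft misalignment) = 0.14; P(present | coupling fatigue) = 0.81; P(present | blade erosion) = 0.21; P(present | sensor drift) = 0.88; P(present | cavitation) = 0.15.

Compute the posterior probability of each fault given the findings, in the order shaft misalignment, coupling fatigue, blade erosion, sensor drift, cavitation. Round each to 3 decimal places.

For each hypothesis, the unnormalized posterior weight is prior × product of the finding likelihoods (using 1 − P(present | H) for each absent finding):
  shaft misalignment: 0.20 × (1 − 0.09) × 0.91 × 0.85 × 0.14 = 0.019709
  coupling fatigue: 0.14 × (1 − 0.12) × 0.68 × 0.70 × 0.81 = 0.047501
  blade erosion: 0.20 × (1 − 0.12) × 0.06 × 0.70 × 0.21 = 0.0015523
  sensor drift: 0.10 × (1 − 0.54) × 0.34 × 0.11 × 0.88 = 0.001514
  cavitation: 0.36 × (1 − 0.90) × 0.22 × 0.86 × 0.15 = 0.0010217
The unnormalized weights sum to 0.071298.
P(shaft misalignment | evidence) = 0.019709 / 0.071298 ≈ 0.276
P(coupling fatigue | evidence) = 0.047501 / 0.071298 ≈ 0.666
P(blade erosion | evidence) = 0.0015523 / 0.071298 ≈ 0.022
P(sensor drift | evidence) = 0.001514 / 0.071298 ≈ 0.021
P(cavitation | evidence) = 0.0010217 / 0.071298 ≈ 0.014

0.276, 0.666, 0.022, 0.021, 0.014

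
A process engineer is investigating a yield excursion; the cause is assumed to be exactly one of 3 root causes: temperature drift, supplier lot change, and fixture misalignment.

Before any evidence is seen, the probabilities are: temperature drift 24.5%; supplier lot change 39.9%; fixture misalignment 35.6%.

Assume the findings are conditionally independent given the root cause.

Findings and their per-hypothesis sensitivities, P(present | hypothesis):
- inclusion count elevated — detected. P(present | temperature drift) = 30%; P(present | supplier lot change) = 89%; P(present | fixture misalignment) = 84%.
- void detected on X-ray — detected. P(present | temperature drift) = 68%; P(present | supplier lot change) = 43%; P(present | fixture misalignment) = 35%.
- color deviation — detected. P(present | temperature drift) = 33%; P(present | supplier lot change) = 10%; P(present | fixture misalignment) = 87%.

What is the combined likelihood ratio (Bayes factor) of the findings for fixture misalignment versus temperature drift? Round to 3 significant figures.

3.80

Take the product of per-finding likelihoods under each hypothesis, then divide.
  fixture misalignment: 0.84 × 0.35 × 0.87 = 0.25578
  temperature drift: 0.30 × 0.68 × 0.33 = 0.06732
Bayes factor = 0.25578 / 0.06732 ≈ 3.80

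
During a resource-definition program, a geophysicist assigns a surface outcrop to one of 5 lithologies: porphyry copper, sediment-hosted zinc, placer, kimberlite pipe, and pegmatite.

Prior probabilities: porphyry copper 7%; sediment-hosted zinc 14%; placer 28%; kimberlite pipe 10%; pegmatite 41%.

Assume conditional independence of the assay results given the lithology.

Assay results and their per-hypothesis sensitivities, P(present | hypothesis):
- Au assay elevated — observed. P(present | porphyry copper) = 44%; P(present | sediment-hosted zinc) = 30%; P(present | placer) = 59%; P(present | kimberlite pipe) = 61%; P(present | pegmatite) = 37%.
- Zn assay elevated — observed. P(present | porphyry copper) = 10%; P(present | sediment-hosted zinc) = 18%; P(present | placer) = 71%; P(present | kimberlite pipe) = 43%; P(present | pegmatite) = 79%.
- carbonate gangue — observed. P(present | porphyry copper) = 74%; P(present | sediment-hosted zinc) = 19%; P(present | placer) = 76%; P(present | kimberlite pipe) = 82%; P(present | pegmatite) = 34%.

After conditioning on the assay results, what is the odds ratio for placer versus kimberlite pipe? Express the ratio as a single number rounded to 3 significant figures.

Posterior odds equal prior odds times the likelihood ratio; only the two competing hypotheses matter.
  placer: 0.28 × 0.59 × 0.71 × 0.76 = 0.089142
  kimberlite pipe: 0.10 × 0.61 × 0.43 × 0.82 = 0.021509
Odds(placer : kimberlite pipe) = 0.089142 / 0.021509 ≈ 4.14.

4.14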